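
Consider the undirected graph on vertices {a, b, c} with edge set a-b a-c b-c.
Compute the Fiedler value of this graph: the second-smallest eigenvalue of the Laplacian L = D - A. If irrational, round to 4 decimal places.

3

Each diagonal entry of L is the vertex degree and each off-diagonal entry is -1 where an edge is present, 0 otherwise; in the order [a, b, c] the diagonal is [2, 2, 2]. Computing the eigenvalues of L and sorting gives [0, 3, 3]. The Fiedler value lambda_2 = 3 is strictly positive, so the graph is connected. There is one zero in the spectrum, matching the 1 component.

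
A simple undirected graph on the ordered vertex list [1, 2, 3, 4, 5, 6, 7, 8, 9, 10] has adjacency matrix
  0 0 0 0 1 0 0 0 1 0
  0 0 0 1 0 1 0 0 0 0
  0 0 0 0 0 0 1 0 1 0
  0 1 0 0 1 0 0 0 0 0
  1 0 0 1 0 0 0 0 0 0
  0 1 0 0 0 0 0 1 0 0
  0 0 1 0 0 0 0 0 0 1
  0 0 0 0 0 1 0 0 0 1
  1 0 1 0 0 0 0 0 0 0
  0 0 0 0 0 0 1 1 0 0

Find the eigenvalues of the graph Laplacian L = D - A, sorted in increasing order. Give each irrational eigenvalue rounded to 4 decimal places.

[0, 0.3820, 0.3820, 1.3820, 1.3820, 2.6180, 2.6180, 3.6180, 3.6180, 4]

With the vertex order [1, 2, 3, 4, 5, 6, 7, 8, 9, 10], the degrees are [2, 2, 2, 2, 2, 2, 2, 2, 2, 2], giving D = diag(2, 2, 2, 2, 2, 2, 2, 2, 2, 2) and L = D - A. L is symmetric positive semidefinite, so every eigenvalue is real and nonnegative. The single zero eigenvalue shows the graph is connected. The eigenvalues sum to 20, which equals trace(L) = 2|E|.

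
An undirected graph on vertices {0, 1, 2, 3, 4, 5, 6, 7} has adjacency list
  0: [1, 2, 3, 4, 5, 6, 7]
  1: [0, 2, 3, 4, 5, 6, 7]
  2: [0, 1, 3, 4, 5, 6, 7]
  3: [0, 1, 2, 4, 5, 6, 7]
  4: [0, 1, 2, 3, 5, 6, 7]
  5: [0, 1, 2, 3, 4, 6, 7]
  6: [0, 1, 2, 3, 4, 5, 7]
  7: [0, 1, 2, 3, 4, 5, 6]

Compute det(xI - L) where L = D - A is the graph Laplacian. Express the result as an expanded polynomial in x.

With the vertex order [0, 1, 2, 3, 4, 5, 6, 7], the degrees are [7, 7, 7, 7, 7, 7, 7, 7], giving D = diag(7, 7, 7, 7, 7, 7, 7, 7) and L = D - A. L has integer entries, so p(x) = det(xI - L) has integer coefficients. Expanding the determinant yields x^8 - 56x^7 + 1344x^6 - 17920x^5 + 143360x^4 - 688128x^3 + 1835008x^2 - 2097152x. The constant term is 0 because L is singular (the all-ones vector lies in its kernel).

x^8 - 56x^7 + 1344x^6 - 17920x^5 + 143360x^4 - 688128x^3 + 1835008x^2 - 2097152x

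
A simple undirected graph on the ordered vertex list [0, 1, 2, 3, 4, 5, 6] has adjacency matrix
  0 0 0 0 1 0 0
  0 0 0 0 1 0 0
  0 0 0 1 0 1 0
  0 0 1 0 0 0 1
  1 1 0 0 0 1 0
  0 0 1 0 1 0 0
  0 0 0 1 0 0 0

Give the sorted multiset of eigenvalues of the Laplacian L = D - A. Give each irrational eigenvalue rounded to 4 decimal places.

With the vertex order [0, 1, 2, 3, 4, 5, 6], the degrees are [1, 1, 2, 2, 3, 2, 1], giving D = diag(1, 1, 2, 2, 3, 2, 1) and L = D - A. The multiplicity of 0 as a Laplacian eigenvalue equals the number of connected components. The single zero eigenvalue shows the graph is connected. The largest eigenvalue, 4.2283, is at most the vertex count 7. By the matrix-tree theorem the graph has (1/7) * product of the nonzero eigenvalues = 1 spanning tree.

[0, 0.2254, 1, 1, 2.1859, 3.3604, 4.2283]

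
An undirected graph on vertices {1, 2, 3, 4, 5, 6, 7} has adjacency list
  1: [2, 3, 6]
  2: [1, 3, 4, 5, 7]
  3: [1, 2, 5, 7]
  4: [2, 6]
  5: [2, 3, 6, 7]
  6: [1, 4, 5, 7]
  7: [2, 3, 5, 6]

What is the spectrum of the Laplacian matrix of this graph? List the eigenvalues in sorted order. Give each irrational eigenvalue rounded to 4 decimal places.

With the vertex order [1, 2, 3, 4, 5, 6, 7], the degrees are [3, 5, 4, 2, 4, 4, 4], giving D = diag(3, 5, 4, 2, 4, 4, 4) and L = D - A. L is symmetric positive semidefinite, so every eigenvalue is real and nonnegative. The single zero eigenvalue shows the graph is connected. The eigenvalues sum to 26, which equals trace(L) = 2|E|. The largest eigenvalue, 6.7045, is at most the vertex count 7.

[0, 1.9035, 3, 3.8831, 5, 5.5089, 6.7045]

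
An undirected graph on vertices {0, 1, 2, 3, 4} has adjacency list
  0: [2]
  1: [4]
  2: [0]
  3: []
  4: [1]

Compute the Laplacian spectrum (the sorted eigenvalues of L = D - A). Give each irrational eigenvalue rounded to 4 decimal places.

[0, 0, 0, 2, 2]

Reading degrees in the order [0, 1, 2, 3, 4] gives [1, 1, 1, 0, 1]; set D = diag(1, 1, 1, 0, 1) and form L = D - A. Since every row of L sums to 0, the all-ones vector is in the kernel and 0 is an eigenvalue. The 3 zero eigenvalues correspond to the 3 connected components. The eigenvalues sum to 4, which equals trace(L) = 2|E|.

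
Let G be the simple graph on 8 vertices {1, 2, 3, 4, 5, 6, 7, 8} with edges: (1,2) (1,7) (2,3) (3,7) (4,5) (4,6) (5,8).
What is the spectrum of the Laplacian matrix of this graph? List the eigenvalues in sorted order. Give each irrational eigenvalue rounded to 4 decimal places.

[0, 0, 0.5858, 2, 2, 2, 3.4142, 4]

Reading degrees in the order [1, 2, 3, 4, 5, 6, 7, 8] gives [2, 2, 2, 2, 2, 1, 2, 1]; set D = diag(2, 2, 2, 2, 2, 1, 2, 1) and form L = D - A. Since every row of L sums to 0, the all-ones vector is in the kernel and 0 is an eigenvalue. The 2 zero eigenvalues correspond to the 2 connected components.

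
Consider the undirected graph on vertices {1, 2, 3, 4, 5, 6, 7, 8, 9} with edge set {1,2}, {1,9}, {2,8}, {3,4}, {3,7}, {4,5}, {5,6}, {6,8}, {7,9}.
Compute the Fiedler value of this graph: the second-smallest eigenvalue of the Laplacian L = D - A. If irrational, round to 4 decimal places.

Each diagonal entry of L is the vertex degree and each off-diagonal entry is -1 where an edge is present, 0 otherwise; in the order [1, 2, 3, 4, 5, 6, 7, 8, 9] the diagonal is [2, 2, 2, 2, 2, 2, 2, 2, 2]. Computing the eigenvalues of L and sorting gives [0, 0.4679, 0.4679, 1.6527, 1.6527, 3, 3, 3.8794, 3.8794]. The Fiedler value lambda_2 = 0.4679 is strictly positive, so the graph is connected. The largest eigenvalue, 3.8794, is at most the vertex count 9.

0.4679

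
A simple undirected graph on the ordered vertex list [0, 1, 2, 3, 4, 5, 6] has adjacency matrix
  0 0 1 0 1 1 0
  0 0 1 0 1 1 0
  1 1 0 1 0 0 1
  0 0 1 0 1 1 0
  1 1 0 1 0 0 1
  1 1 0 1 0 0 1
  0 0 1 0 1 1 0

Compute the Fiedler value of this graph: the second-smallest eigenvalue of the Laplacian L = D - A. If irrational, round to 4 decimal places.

Each diagonal entry of L is the vertex degree and each off-diagonal entry is -1 where an edge is present, 0 otherwise; in the order [0, 1, 2, 3, 4, 5, 6] the diagonal is [3, 3, 4, 3, 4, 4, 3]. The sorted Laplacian eigenvalues are [0, 3, 3, 3, 4, 4, 7]; the algebraic connectivity is the second entry, 3. By the matrix-tree theorem the graph has (1/7) * product of the nonzero eigenvalues = 432 spanning trees.

3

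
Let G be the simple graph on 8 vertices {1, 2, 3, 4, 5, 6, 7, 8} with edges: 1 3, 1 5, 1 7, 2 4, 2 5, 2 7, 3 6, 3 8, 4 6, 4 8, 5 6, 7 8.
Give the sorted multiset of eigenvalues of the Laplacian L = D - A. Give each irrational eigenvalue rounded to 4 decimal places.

[0, 2, 2, 2, 4, 4, 4, 6]

Each diagonal entry of L is the vertex degree and each off-diagonal entry is -1 where an edge is present, 0 otherwise; in the order [1, 2, 3, 4, 5, 6, 7, 8] the diagonal is [3, 3, 3, 3, 3, 3, 3, 3]. The multiplicity of 0 as a Laplacian eigenvalue equals the number of connected components. The single zero eigenvalue shows the graph is connected.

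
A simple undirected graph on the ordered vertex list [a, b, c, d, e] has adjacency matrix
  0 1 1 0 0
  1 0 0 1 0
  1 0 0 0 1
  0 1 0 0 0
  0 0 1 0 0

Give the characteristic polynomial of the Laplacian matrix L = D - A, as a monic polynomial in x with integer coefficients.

Each diagonal entry of L is the vertex degree and each off-diagonal entry is -1 where an edge is present, 0 otherwise; in the order [a, b, c, d, e] the diagonal is [2, 2, 2, 1, 1]. Computing det(xI - L) by cofactor expansion (or equivalently via sum-over-permutations) gives x^5 - 8x^4 + 21x^3 - 20x^2 + 5x. Since p(0) = det(-L) = 0, x divides p(x).

x^5 - 8x^4 + 21x^3 - 20x^2 + 5x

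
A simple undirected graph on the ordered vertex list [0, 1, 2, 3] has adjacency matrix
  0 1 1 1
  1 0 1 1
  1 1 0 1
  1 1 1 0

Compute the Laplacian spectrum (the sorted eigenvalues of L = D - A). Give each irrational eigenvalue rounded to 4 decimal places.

[0, 4, 4, 4]

Each diagonal entry of L is the vertex degree and each off-diagonal entry is -1 where an edge is present, 0 otherwise; in the order [0, 1, 2, 3] the diagonal is [3, 3, 3, 3]. Since every row of L sums to 0, the all-ones vector is in the kernel and 0 is an eigenvalue. By the matrix-tree theorem the graph has (1/4) * product of the nonzero eigenvalues = 16 spanning trees.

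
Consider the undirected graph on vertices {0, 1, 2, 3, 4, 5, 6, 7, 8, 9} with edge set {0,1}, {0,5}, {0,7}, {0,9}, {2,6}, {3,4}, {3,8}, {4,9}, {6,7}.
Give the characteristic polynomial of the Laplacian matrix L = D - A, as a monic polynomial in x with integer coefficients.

x^10 - 18x^9 + 133x^8 - 526x^7 + 1216x^6 - 1684x^5 + 1374x^4 - 620x^3 + 134x^2 - 10x

Each diagonal entry of L is the vertex degree and each off-diagonal entry is -1 where an edge is present, 0 otherwise; in the order [0, 1, 2, 3, 4, 5, 6, 7, 8, 9] the diagonal is [4, 1, 1, 2, 2, 1, 2, 2, 1, 2]. L has integer entries, so p(x) = det(xI - L) has integer coefficients. Expanding the determinant yields x^10 - 18x^9 + 133x^8 - 526x^7 + 1216x^6 - 1684x^5 + 1374x^4 - 620x^3 + 134x^2 - 10x. The constant term is 0 because L is singular (the all-ones vector lies in its kernel).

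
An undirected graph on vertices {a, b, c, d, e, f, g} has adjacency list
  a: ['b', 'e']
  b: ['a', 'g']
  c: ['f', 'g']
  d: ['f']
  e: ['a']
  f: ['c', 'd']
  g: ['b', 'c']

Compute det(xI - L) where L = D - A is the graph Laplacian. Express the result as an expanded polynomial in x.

x^7 - 12x^6 + 55x^5 - 120x^4 + 126x^3 - 56x^2 + 7x

With the vertex order [a, b, c, d, e, f, g], the degrees are [2, 2, 2, 1, 1, 2, 2], giving D = diag(2, 2, 2, 1, 1, 2, 2) and L = D - A. Computing det(xI - L) by cofactor expansion (or equivalently via sum-over-permutations) gives x^7 - 12x^6 + 55x^5 - 120x^4 + 126x^3 - 56x^2 + 7x. Since p(0) = det(-L) = 0, x divides p(x).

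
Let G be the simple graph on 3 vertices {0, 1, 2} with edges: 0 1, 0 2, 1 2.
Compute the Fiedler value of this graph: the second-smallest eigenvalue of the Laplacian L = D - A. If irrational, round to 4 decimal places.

3

Reading degrees in the order [0, 1, 2] gives [2, 2, 2]; set D = diag(2, 2, 2) and form L = D - A. Computing the eigenvalues of L and sorting gives [0, 3, 3]. The Fiedler value lambda_2 = 3 is strictly positive, so the graph is connected. There is one zero in the spectrum, matching the 1 component.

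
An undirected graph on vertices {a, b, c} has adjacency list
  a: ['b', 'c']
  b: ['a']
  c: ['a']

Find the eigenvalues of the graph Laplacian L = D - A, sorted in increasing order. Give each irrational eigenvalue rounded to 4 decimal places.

Each diagonal entry of L is the vertex degree and each off-diagonal entry is -1 where an edge is present, 0 otherwise; in the order [a, b, c] the diagonal is [2, 1, 1]. L is symmetric positive semidefinite, so every eigenvalue is real and nonnegative. The single zero eigenvalue shows the graph is connected. The eigenvalues sum to 4, which equals trace(L) = 2|E|.

[0, 1, 3]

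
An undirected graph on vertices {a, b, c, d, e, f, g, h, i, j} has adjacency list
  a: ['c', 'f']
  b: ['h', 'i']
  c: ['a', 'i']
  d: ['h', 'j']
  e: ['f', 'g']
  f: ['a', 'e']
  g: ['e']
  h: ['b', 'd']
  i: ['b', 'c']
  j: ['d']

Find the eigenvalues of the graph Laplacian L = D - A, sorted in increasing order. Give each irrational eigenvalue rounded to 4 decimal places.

[0, 0.0979, 0.3820, 0.8244, 1.3820, 2, 2.6180, 3.1756, 3.6180, 3.9021]

With the vertex order [a, b, c, d, e, f, g, h, i, j], the degrees are [2, 2, 2, 2, 2, 2, 1, 2, 2, 1], giving D = diag(2, 2, 2, 2, 2, 2, 1, 2, 2, 1) and L = D - A. L is symmetric positive semidefinite, so every eigenvalue is real and nonnegative. The single zero eigenvalue shows the graph is connected. The largest eigenvalue, 3.9021, is at most the vertex count 10.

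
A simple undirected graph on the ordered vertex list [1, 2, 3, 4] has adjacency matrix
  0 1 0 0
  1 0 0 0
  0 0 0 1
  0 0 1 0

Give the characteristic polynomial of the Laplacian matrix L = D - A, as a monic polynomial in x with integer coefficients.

x^4 - 4x^3 + 4x^2

Each diagonal entry of L is the vertex degree and each off-diagonal entry is -1 where an edge is present, 0 otherwise; in the order [1, 2, 3, 4] the diagonal is [1, 1, 1, 1]. L has integer entries, so p(x) = det(xI - L) has integer coefficients. Expanding the determinant yields x^4 - 4x^3 + 4x^2. The coefficient of x^3 equals -trace(L) = -4, matching the sum of degrees. The eigenvalues sum to 4, which equals trace(L) = 2|E|.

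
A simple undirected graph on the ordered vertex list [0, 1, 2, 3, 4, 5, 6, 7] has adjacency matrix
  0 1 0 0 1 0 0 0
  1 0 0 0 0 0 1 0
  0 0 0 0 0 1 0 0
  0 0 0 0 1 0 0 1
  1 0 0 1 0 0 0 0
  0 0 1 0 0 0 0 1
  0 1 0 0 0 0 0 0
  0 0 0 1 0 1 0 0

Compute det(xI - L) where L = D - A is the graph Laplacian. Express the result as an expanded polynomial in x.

x^8 - 14x^7 + 78x^6 - 220x^5 + 330x^4 - 252x^3 + 84x^2 - 8x

Reading degrees in the order [0, 1, 2, 3, 4, 5, 6, 7] gives [2, 2, 1, 2, 2, 2, 1, 2]; set D = diag(2, 2, 1, 2, 2, 2, 1, 2) and form L = D - A. L has integer entries, so p(x) = det(xI - L) has integer coefficients. Expanding the determinant yields x^8 - 14x^7 + 78x^6 - 220x^5 + 330x^4 - 252x^3 + 84x^2 - 8x. The coefficient of x^7 equals -trace(L) = -14, matching the sum of degrees. There is one zero in the spectrum, matching the 1 component. By the matrix-tree theorem the graph has (1/8) * product of the nonzero eigenvalues = 1 spanning tree.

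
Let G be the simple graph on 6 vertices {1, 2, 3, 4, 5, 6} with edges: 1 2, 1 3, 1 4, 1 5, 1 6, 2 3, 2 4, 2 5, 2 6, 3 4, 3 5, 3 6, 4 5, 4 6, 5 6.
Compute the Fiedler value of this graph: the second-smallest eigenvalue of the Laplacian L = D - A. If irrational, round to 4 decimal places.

6

With the vertex order [1, 2, 3, 4, 5, 6], the degrees are [5, 5, 5, 5, 5, 5], giving D = diag(5, 5, 5, 5, 5, 5) and L = D - A. Computing the eigenvalues of L and sorting gives [0, 6, 6, 6, 6, 6]. The Fiedler value lambda_2 = 6 is strictly positive, so the graph is connected. There is one zero in the spectrum, matching the 1 component.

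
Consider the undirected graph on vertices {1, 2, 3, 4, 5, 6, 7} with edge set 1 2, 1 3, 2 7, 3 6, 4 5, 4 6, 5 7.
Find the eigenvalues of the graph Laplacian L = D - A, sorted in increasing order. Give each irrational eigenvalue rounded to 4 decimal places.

Each diagonal entry of L is the vertex degree and each off-diagonal entry is -1 where an edge is present, 0 otherwise; in the order [1, 2, 3, 4, 5, 6, 7] the diagonal is [2, 2, 2, 2, 2, 2, 2]. The multiplicity of 0 as a Laplacian eigenvalue equals the number of connected components.

[0, 0.7530, 0.7530, 2.4450, 2.4450, 3.8019, 3.8019]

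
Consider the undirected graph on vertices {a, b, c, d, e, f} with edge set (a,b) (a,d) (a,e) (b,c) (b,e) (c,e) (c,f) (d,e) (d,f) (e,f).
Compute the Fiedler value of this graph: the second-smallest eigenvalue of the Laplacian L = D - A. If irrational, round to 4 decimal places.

2.3820

With the vertex order [a, b, c, d, e, f], the degrees are [3, 3, 3, 3, 5, 3], giving D = diag(3, 3, 3, 3, 5, 3) and L = D - A. The sorted Laplacian eigenvalues are [0, 2.3820, 2.3820, 4.6180, 4.6180, 6]; the algebraic connectivity is the second entry, 2.3820.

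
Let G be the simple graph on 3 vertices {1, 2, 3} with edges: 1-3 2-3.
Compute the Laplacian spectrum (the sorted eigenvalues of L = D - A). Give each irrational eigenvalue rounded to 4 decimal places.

Reading degrees in the order [1, 2, 3] gives [1, 1, 2]; set D = diag(1, 1, 2) and form L = D - A. Diagonalising L (or applying a numerical eigensolver to the 3x3 matrix) gives the spectrum above. By the matrix-tree theorem the graph has (1/3) * product of the nonzero eigenvalues = 1 spanning tree. There is one zero in the spectrum, matching the 1 component.

[0, 1, 3]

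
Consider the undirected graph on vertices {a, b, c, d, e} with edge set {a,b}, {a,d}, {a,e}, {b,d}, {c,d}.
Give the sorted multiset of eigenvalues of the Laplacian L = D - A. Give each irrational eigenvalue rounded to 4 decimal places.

Reading degrees in the order [a, b, c, d, e] gives [3, 2, 1, 3, 1]; set D = diag(3, 2, 1, 3, 1) and form L = D - A. Diagonalising L (or applying a numerical eigensolver to the 5x5 matrix) gives the spectrum above. The largest eigenvalue, 4.3028, is at most the vertex count 5.

[0, 0.6972, 1.3820, 3.6180, 4.3028]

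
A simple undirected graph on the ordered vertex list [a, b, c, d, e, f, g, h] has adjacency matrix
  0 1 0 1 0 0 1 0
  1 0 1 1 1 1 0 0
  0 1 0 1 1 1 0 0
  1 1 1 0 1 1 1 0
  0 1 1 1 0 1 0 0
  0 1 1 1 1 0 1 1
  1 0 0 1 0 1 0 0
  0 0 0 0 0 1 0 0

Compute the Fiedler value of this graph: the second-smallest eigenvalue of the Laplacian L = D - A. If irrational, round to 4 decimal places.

Reading degrees in the order [a, b, c, d, e, f, g, h] gives [3, 5, 4, 6, 4, 6, 3, 1]; set D = diag(3, 5, 4, 6, 4, 6, 3, 1) and form L = D - A. The sorted Laplacian eigenvalues are [0, 0.9586, 2.2974, 3.6602, 5, 5.9200, 6.9200, 7.2439]; the algebraic connectivity is the second entry, 0.9586.

0.9586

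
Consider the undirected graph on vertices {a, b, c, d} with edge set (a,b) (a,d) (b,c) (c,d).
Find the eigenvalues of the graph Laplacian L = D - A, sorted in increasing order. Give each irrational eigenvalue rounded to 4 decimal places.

Reading degrees in the order [a, b, c, d] gives [2, 2, 2, 2]; set D = diag(2, 2, 2, 2) and form L = D - A. L is symmetric positive semidefinite, so every eigenvalue is real and nonnegative. The single zero eigenvalue shows the graph is connected. The largest eigenvalue, 4, is at most the vertex count 4. There is one zero in the spectrum, matching the 1 component.

[0, 2, 2, 4]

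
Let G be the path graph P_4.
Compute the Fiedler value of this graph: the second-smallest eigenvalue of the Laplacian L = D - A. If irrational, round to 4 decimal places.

0.5858

The graph has 4 vertices and degree multiset [2, 2, 1, 1]; D is the diagonal matrix of degrees and L = D - A. Computing the eigenvalues of L and sorting gives [0, 0.5858, 2, 3.4142]. The Fiedler value lambda_2 = 0.5858 is strictly positive, so the graph is connected. By the matrix-tree theorem the graph has (1/4) * product of the nonzero eigenvalues = 1 spanning tree.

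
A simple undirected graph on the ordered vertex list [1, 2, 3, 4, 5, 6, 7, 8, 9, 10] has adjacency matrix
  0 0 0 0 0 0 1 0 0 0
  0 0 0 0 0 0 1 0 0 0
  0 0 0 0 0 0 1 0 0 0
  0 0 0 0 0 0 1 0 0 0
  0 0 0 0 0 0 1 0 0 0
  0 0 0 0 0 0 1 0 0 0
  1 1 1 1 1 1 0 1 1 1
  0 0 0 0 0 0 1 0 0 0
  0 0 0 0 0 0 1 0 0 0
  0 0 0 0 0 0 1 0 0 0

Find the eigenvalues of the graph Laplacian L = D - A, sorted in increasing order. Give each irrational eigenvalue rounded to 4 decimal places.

With the vertex order [1, 2, 3, 4, 5, 6, 7, 8, 9, 10], the degrees are [1, 1, 1, 1, 1, 1, 9, 1, 1, 1], giving D = diag(1, 1, 1, 1, 1, 1, 9, 1, 1, 1) and L = D - A. The multiplicity of 0 as a Laplacian eigenvalue equals the number of connected components. The single zero eigenvalue shows the graph is connected. There is one zero in the spectrum, matching the 1 component. The eigenvalues sum to 18, which equals trace(L) = 2|E|.

[0, 1, 1, 1, 1, 1, 1, 1, 1, 10]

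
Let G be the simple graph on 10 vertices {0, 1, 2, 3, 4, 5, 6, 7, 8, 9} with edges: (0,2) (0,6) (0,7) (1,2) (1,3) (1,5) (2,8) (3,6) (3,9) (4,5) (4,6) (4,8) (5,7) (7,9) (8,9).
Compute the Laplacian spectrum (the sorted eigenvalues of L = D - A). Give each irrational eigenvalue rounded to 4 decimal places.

[0, 2, 2, 2, 2, 2, 5, 5, 5, 5]

Reading degrees in the order [0, 1, 2, 3, 4, 5, 6, 7, 8, 9] gives [3, 3, 3, 3, 3, 3, 3, 3, 3, 3]; set D = diag(3, 3, 3, 3, 3, 3, 3, 3, 3, 3) and form L = D - A. Diagonalising L (or applying a numerical eigensolver to the 10x10 matrix) gives the spectrum above. The single zero eigenvalue shows the graph is connected.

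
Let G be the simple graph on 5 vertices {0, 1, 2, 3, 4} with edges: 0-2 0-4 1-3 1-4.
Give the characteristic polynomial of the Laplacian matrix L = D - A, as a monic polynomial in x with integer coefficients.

x^5 - 8x^4 + 21x^3 - 20x^2 + 5x

Reading degrees in the order [0, 1, 2, 3, 4] gives [2, 2, 1, 1, 2]; set D = diag(2, 2, 1, 1, 2) and form L = D - A. Computing det(xI - L) by cofactor expansion (or equivalently via sum-over-permutations) gives x^5 - 8x^4 + 21x^3 - 20x^2 + 5x. The constant term is 0 because L is singular (the all-ones vector lies in its kernel).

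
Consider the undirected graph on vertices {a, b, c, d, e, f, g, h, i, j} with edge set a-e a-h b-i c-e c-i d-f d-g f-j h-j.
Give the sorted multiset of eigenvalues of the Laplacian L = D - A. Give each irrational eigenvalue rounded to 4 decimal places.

[0, 0.0979, 0.3820, 0.8244, 1.3820, 2, 2.6180, 3.1756, 3.6180, 3.9021]

With the vertex order [a, b, c, d, e, f, g, h, i, j], the degrees are [2, 1, 2, 2, 2, 2, 1, 2, 2, 2], giving D = diag(2, 1, 2, 2, 2, 2, 1, 2, 2, 2) and L = D - A. Diagonalising L (or applying a numerical eigensolver to the 10x10 matrix) gives the spectrum above. The single zero eigenvalue shows the graph is connected.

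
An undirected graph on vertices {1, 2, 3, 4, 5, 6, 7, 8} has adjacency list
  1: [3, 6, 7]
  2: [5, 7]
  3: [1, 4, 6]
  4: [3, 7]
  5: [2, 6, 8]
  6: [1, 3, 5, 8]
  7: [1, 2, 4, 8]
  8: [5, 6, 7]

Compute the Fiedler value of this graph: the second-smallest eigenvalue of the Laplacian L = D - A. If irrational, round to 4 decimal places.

With the vertex order [1, 2, 3, 4, 5, 6, 7, 8], the degrees are [3, 2, 3, 2, 3, 4, 4, 3], giving D = diag(3, 2, 3, 2, 3, 4, 4, 3) and L = D - A. The smallest Laplacian eigenvalue is always 0. The next one, lambda_2 = 1.1981, measures how hard the graph is to disconnect: larger values mean better connectivity.

1.1981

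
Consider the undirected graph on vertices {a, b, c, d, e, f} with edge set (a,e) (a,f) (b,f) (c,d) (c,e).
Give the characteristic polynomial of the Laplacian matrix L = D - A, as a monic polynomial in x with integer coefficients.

Reading degrees in the order [a, b, c, d, e, f] gives [2, 1, 2, 1, 2, 2]; set D = diag(2, 1, 2, 1, 2, 2) and form L = D - A. L has integer entries, so p(x) = det(xI - L) has integer coefficients. Expanding the determinant yields x^6 - 10x^5 + 36x^4 - 56x^3 + 35x^2 - 6x. Since p(0) = det(-L) = 0, x divides p(x). The largest eigenvalue, 3.7321, is at most the vertex count 6.

x^6 - 10x^5 + 36x^4 - 56x^3 + 35x^2 - 6x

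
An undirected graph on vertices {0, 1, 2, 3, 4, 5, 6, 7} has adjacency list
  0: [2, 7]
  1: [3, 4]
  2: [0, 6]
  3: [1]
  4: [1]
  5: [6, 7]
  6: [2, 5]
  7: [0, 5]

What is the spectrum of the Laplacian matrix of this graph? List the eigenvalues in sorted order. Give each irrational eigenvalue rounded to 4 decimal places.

[0, 0, 1, 1.3820, 1.3820, 3, 3.6180, 3.6180]

With the vertex order [0, 1, 2, 3, 4, 5, 6, 7], the degrees are [2, 2, 2, 1, 1, 2, 2, 2], giving D = diag(2, 2, 2, 1, 1, 2, 2, 2) and L = D - A. Diagonalising L (or applying a numerical eigensolver to the 8x8 matrix) gives the spectrum above. The 2 zero eigenvalues correspond to the 2 connected components. The eigenvalues sum to 14, which equals trace(L) = 2|E|. There are 2 zeros in the spectrum, matching the 2 components.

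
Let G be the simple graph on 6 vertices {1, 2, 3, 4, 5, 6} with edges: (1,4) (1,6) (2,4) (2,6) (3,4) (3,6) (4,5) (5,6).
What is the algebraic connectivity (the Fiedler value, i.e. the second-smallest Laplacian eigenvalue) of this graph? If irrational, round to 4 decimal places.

2

With the vertex order [1, 2, 3, 4, 5, 6], the degrees are [2, 2, 2, 4, 2, 4], giving D = diag(2, 2, 2, 4, 2, 4) and L = D - A. The smallest Laplacian eigenvalue is always 0. The next one, lambda_2 = 2, measures how hard the graph is to disconnect: larger values mean better connectivity. The largest eigenvalue, 6, is at most the vertex count 6.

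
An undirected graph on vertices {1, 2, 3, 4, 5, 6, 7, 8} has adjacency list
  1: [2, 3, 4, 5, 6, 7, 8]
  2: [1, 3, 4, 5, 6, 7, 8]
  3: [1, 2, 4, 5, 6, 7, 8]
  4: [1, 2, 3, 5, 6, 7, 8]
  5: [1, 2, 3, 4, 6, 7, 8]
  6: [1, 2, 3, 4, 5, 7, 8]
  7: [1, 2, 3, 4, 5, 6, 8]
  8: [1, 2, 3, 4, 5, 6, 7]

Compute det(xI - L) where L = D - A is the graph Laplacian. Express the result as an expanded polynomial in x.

x^8 - 56x^7 + 1344x^6 - 17920x^5 + 143360x^4 - 688128x^3 + 1835008x^2 - 2097152x

With the vertex order [1, 2, 3, 4, 5, 6, 7, 8], the degrees are [7, 7, 7, 7, 7, 7, 7, 7], giving D = diag(7, 7, 7, 7, 7, 7, 7, 7) and L = D - A. L has integer entries, so p(x) = det(xI - L) has integer coefficients. Expanding the determinant yields x^8 - 56x^7 + 1344x^6 - 17920x^5 + 143360x^4 - 688128x^3 + 1835008x^2 - 2097152x. The constant term is 0 because L is singular (the all-ones vector lies in its kernel). There is one zero in the spectrum, matching the 1 component. By the matrix-tree theorem the graph has (1/8) * product of the nonzero eigenvalues = 262144 spanning trees.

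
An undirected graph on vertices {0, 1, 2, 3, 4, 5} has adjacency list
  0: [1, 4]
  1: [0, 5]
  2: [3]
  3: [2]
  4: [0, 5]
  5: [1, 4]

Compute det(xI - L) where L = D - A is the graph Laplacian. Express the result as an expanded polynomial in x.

Reading degrees in the order [0, 1, 2, 3, 4, 5] gives [2, 2, 1, 1, 2, 2]; set D = diag(2, 2, 1, 1, 2, 2) and form L = D - A. Computing det(xI - L) by cofactor expansion (or equivalently via sum-over-permutations) gives x^6 - 10x^5 + 36x^4 - 56x^3 + 32x^2. Since p(0) = det(-L) = 0, x divides p(x). The largest eigenvalue, 4, is at most the vertex count 6.

x^6 - 10x^5 + 36x^4 - 56x^3 + 32x^2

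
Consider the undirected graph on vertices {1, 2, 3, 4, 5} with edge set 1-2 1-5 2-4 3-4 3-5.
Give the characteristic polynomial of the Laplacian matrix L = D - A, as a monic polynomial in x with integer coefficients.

With the vertex order [1, 2, 3, 4, 5], the degrees are [2, 2, 2, 2, 2], giving D = diag(2, 2, 2, 2, 2) and L = D - A. Computing det(xI - L) by cofactor expansion (or equivalently via sum-over-permutations) gives x^5 - 10x^4 + 35x^3 - 50x^2 + 25x. The coefficient of x^4 equals -trace(L) = -10, matching the sum of degrees.

x^5 - 10x^4 + 35x^3 - 50x^2 + 25x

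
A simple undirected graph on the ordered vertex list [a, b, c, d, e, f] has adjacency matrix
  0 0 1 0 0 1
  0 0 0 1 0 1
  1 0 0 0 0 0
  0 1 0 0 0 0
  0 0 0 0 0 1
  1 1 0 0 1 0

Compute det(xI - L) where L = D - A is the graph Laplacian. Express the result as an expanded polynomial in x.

Reading degrees in the order [a, b, c, d, e, f] gives [2, 2, 1, 1, 1, 3]; set D = diag(2, 2, 1, 1, 1, 3) and form L = D - A. Computing det(xI - L) by cofactor expansion (or equivalently via sum-over-permutations) gives x^6 - 10x^5 + 35x^4 - 52x^3 + 31x^2 - 6x. The coefficient of x^5 equals -trace(L) = -10, matching the sum of degrees. By the matrix-tree theorem the graph has (1/6) * product of the nonzero eigenvalues = 1 spanning tree.

x^6 - 10x^5 + 35x^4 - 52x^3 + 31x^2 - 6x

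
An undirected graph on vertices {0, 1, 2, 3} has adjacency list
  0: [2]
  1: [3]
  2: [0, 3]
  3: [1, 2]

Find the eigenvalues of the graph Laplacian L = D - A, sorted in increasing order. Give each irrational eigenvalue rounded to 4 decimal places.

[0, 0.5858, 2, 3.4142]

With the vertex order [0, 1, 2, 3], the degrees are [1, 1, 2, 2], giving D = diag(1, 1, 2, 2) and L = D - A. L is symmetric positive semidefinite, so every eigenvalue is real and nonnegative. The single zero eigenvalue shows the graph is connected. The eigenvalues sum to 6, which equals trace(L) = 2|E|.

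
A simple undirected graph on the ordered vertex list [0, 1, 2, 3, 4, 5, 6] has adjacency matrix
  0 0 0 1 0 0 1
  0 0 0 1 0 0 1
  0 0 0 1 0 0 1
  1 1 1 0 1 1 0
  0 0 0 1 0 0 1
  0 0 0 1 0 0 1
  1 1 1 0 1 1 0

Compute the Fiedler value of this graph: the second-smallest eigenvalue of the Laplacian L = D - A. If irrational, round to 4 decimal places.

2

Each diagonal entry of L is the vertex degree and each off-diagonal entry is -1 where an edge is present, 0 otherwise; in the order [0, 1, 2, 3, 4, 5, 6] the diagonal is [2, 2, 2, 5, 2, 2, 5]. The smallest Laplacian eigenvalue is always 0. The next one, lambda_2 = 2, measures how hard the graph is to disconnect: larger values mean better connectivity. The eigenvalues sum to 20, which equals trace(L) = 2|E|. There is one zero in the spectrum, matching the 1 component.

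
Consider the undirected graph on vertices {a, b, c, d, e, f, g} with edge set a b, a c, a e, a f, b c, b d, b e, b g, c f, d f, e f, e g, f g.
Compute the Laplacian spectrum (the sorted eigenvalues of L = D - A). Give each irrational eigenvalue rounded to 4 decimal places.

[0, 2, 2.5858, 4, 5, 5.4142, 7]

With the vertex order [a, b, c, d, e, f, g], the degrees are [4, 5, 3, 2, 4, 5, 3], giving D = diag(4, 5, 3, 2, 4, 5, 3) and L = D - A. Diagonalising L (or applying a numerical eigensolver to the 7x7 matrix) gives the spectrum above. The single zero eigenvalue shows the graph is connected.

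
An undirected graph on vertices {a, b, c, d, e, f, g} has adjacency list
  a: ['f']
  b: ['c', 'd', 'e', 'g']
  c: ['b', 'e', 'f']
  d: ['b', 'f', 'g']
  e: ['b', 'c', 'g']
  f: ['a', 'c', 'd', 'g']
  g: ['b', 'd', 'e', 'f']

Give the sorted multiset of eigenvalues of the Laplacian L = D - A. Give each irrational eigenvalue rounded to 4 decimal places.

Reading degrees in the order [a, b, c, d, e, f, g] gives [1, 4, 3, 3, 3, 4, 4]; set D = diag(1, 4, 3, 3, 3, 4, 4) and form L = D - A. Diagonalising L (or applying a numerical eigensolver to the 7x7 matrix) gives the spectrum above. The single zero eigenvalue shows the graph is connected.

[0, 0.8573, 2.4037, 3.3910, 4.3233, 5, 6.0247]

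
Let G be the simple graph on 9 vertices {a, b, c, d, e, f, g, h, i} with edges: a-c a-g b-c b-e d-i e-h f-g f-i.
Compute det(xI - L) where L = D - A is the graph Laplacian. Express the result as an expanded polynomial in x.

x^9 - 16x^8 + 105x^7 - 364x^6 + 715x^5 - 792x^4 + 462x^3 - 120x^2 + 9x

With the vertex order [a, b, c, d, e, f, g, h, i], the degrees are [2, 2, 2, 1, 2, 2, 2, 1, 2], giving D = diag(2, 2, 2, 1, 2, 2, 2, 1, 2) and L = D - A. Computing det(xI - L) by cofactor expansion (or equivalently via sum-over-permutations) gives x^9 - 16x^8 + 105x^7 - 364x^6 + 715x^5 - 792x^4 + 462x^3 - 120x^2 + 9x. Since p(0) = det(-L) = 0, x divides p(x). The largest eigenvalue, 3.8794, is at most the vertex count 9. By the matrix-tree theorem the graph has (1/9) * product of the nonzero eigenvalues = 1 spanning tree.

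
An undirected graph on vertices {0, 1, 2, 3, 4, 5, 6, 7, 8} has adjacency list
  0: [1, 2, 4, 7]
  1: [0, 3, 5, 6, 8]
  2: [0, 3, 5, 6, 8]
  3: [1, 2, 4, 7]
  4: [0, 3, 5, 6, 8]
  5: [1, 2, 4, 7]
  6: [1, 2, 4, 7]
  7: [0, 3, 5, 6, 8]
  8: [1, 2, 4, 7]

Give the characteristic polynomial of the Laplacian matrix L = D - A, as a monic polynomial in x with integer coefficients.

x^9 - 40x^8 + 690x^7 - 6720x^6 + 40485x^5 - 154704x^4 + 366560x^3 - 492800x^2 + 288000x

Reading degrees in the order [0, 1, 2, 3, 4, 5, 6, 7, 8] gives [4, 5, 5, 4, 5, 4, 4, 5, 4]; set D = diag(4, 5, 5, 4, 5, 4, 4, 5, 4) and form L = D - A. L has integer entries, so p(x) = det(xI - L) has integer coefficients. Expanding the determinant yields x^9 - 40x^8 + 690x^7 - 6720x^6 + 40485x^5 - 154704x^4 + 366560x^3 - 492800x^2 + 288000x. The constant term is 0 because L is singular (the all-ones vector lies in its kernel). The eigenvalues sum to 40, which equals trace(L) = 2|E|. The largest eigenvalue, 9, is at most the vertex count 9.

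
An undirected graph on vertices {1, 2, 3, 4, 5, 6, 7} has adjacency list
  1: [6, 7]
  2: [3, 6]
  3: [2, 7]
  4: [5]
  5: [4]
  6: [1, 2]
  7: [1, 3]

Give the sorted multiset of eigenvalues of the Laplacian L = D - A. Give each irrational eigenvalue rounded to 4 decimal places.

Reading degrees in the order [1, 2, 3, 4, 5, 6, 7] gives [2, 2, 2, 1, 1, 2, 2]; set D = diag(2, 2, 2, 1, 1, 2, 2) and form L = D - A. Since every row of L sums to 0, the all-ones vector is in the kernel and 0 is an eigenvalue. The 2 zero eigenvalues correspond to the 2 connected components. The largest eigenvalue, 3.6180, is at most the vertex count 7.

[0, 0, 1.3820, 1.3820, 2, 3.6180, 3.6180]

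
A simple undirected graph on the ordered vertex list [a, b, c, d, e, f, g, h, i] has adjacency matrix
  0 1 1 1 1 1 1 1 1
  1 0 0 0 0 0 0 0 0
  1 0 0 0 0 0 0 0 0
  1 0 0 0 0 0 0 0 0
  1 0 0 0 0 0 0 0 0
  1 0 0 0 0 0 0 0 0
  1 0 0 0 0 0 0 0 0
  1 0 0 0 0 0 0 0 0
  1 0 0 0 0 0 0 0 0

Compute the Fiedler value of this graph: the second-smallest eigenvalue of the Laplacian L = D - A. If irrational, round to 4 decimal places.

With the vertex order [a, b, c, d, e, f, g, h, i], the degrees are [8, 1, 1, 1, 1, 1, 1, 1, 1], giving D = diag(8, 1, 1, 1, 1, 1, 1, 1, 1) and L = D - A. The sorted Laplacian eigenvalues are [0, 1, 1, 1, 1, 1, 1, 1, 9]; the algebraic connectivity is the second entry, 1. The eigenvalues sum to 16, which equals trace(L) = 2|E|.

1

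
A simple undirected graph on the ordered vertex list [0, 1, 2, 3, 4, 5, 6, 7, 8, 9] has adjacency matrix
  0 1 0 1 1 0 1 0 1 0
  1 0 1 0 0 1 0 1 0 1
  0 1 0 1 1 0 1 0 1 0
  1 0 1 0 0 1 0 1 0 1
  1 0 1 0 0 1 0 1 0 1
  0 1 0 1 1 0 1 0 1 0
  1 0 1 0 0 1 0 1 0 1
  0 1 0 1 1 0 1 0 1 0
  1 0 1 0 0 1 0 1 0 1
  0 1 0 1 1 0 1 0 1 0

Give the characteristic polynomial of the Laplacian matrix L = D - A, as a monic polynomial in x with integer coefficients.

x^10 - 50x^9 + 1100x^8 - 14000x^7 + 113750x^6 - 612500x^5 + 2187500x^4 - 5000000x^3 + 6640625x^2 - 3906250x

With the vertex order [0, 1, 2, 3, 4, 5, 6, 7, 8, 9], the degrees are [5, 5, 5, 5, 5, 5, 5, 5, 5, 5], giving D = diag(5, 5, 5, 5, 5, 5, 5, 5, 5, 5) and L = D - A. The eigenvalues of L are [0, 5, 5, 5, 5, 5, 5, 5, 5, 10]; the characteristic polynomial is the product of (x - lambda_i), which multiplies out to x^10 - 50x^9 + 1100x^8 - 14000x^7 + 113750x^6 - 612500x^5 + 2187500x^4 - 5000000x^3 + 6640625x^2 - 3906250x. The constant term is 0 because L is singular (the all-ones vector lies in its kernel). The eigenvalues sum to 50, which equals trace(L) = 2|E|. By the matrix-tree theorem the graph has (1/10) * product of the nonzero eigenvalues = 390625 spanning trees.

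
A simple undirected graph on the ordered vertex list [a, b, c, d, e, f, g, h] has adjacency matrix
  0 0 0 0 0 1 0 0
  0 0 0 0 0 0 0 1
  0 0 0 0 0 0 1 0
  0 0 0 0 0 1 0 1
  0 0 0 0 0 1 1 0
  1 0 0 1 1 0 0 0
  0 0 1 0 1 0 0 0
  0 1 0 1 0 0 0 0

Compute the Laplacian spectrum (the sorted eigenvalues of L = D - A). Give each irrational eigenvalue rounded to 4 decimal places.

With the vertex order [a, b, c, d, e, f, g, h], the degrees are [1, 1, 1, 2, 2, 3, 2, 2], giving D = diag(1, 1, 1, 2, 2, 3, 2, 2) and L = D - A. The multiplicity of 0 as a Laplacian eigenvalue equals the number of connected components. The single zero eigenvalue shows the graph is connected. The eigenvalues sum to 14, which equals trace(L) = 2|E|. The largest eigenvalue, 4.3623, is at most the vertex count 8.

[0, 0.1981, 0.4915, 1.3204, 1.5550, 2.8258, 3.2470, 4.3623]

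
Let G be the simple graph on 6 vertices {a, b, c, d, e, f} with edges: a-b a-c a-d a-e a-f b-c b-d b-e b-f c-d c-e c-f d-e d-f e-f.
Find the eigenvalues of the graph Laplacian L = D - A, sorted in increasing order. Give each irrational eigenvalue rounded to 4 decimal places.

[0, 6, 6, 6, 6, 6]

With the vertex order [a, b, c, d, e, f], the degrees are [5, 5, 5, 5, 5, 5], giving D = diag(5, 5, 5, 5, 5, 5) and L = D - A. The multiplicity of 0 as a Laplacian eigenvalue equals the number of connected components. The single zero eigenvalue shows the graph is connected. There is one zero in the spectrum, matching the 1 component. The eigenvalues sum to 30, which equals trace(L) = 2|E|.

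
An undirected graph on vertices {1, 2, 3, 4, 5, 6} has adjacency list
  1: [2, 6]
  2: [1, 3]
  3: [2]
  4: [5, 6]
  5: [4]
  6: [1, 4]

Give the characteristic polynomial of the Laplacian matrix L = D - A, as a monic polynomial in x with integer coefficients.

Each diagonal entry of L is the vertex degree and each off-diagonal entry is -1 where an edge is present, 0 otherwise; in the order [1, 2, 3, 4, 5, 6] the diagonal is [2, 2, 1, 2, 1, 2]. Computing det(xI - L) by cofactor expansion (or equivalently via sum-over-permutations) gives x^6 - 10x^5 + 36x^4 - 56x^3 + 35x^2 - 6x. Since p(0) = det(-L) = 0, x divides p(x). By the matrix-tree theorem the graph has (1/6) * product of the nonzero eigenvalues = 1 spanning tree. The eigenvalues sum to 10, which equals trace(L) = 2|E|.

x^6 - 10x^5 + 36x^4 - 56x^3 + 35x^2 - 6x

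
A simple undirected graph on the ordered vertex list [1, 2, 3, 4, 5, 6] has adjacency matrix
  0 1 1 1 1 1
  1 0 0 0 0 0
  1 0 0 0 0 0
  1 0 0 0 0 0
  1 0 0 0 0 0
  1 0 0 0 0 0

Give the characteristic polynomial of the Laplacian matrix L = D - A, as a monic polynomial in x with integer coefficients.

Each diagonal entry of L is the vertex degree and each off-diagonal entry is -1 where an edge is present, 0 otherwise; in the order [1, 2, 3, 4, 5, 6] the diagonal is [5, 1, 1, 1, 1, 1]. The eigenvalues of L are [0, 1, 1, 1, 1, 6]; the characteristic polynomial is the product of (x - lambda_i), which multiplies out to x^6 - 10x^5 + 30x^4 - 40x^3 + 25x^2 - 6x. Since p(0) = det(-L) = 0, x divides p(x). There is one zero in the spectrum, matching the 1 component.

x^6 - 10x^5 + 30x^4 - 40x^3 + 25x^2 - 6x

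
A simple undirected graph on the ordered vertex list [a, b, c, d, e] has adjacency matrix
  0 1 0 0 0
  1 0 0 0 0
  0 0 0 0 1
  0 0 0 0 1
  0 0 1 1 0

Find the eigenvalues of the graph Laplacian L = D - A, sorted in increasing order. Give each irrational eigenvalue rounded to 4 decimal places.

[0, 0, 1, 2, 3]

With the vertex order [a, b, c, d, e], the degrees are [1, 1, 1, 1, 2], giving D = diag(1, 1, 1, 1, 2) and L = D - A. Diagonalising L (or applying a numerical eigensolver to the 5x5 matrix) gives the spectrum above. The 2 zero eigenvalues correspond to the 2 connected components. There are 2 zeros in the spectrum, matching the 2 components.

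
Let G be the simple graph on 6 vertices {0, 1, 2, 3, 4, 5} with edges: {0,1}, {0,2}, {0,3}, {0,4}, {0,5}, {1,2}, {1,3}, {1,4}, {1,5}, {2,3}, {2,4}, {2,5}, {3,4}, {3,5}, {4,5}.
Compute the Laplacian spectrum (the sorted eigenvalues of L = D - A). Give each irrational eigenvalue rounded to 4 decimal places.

Reading degrees in the order [0, 1, 2, 3, 4, 5] gives [5, 5, 5, 5, 5, 5]; set D = diag(5, 5, 5, 5, 5, 5) and form L = D - A. L is symmetric positive semidefinite, so every eigenvalue is real and nonnegative. The largest eigenvalue, 6, is at most the vertex count 6. The eigenvalues sum to 30, which equals trace(L) = 2|E|.

[0, 6, 6, 6, 6, 6]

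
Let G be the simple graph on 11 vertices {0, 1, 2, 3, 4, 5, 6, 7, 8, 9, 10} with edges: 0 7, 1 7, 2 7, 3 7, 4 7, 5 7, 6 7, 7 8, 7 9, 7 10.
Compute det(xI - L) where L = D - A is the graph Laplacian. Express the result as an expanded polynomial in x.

Reading degrees in the order [0, 1, 2, 3, 4, 5, 6, 7, 8, 9, 10] gives [1, 1, 1, 1, 1, 1, 1, 10, 1, 1, 1]; set D = diag(1, 1, 1, 1, 1, 1, 1, 10, 1, 1, 1) and form L = D - A. Computing det(xI - L) by cofactor expansion (or equivalently via sum-over-permutations) gives x^11 - 20x^10 + 135x^9 - 480x^8 + 1050x^7 - 1512x^6 + 1470x^5 - 960x^4 + 405x^3 - 100x^2 + 11x. The coefficient of x^10 equals -trace(L) = -20, matching the sum of degrees. By the matrix-tree theorem the graph has (1/11) * product of the nonzero eigenvalues = 1 spanning tree.

x^11 - 20x^10 + 135x^9 - 480x^8 + 1050x^7 - 1512x^6 + 1470x^5 - 960x^4 + 405x^3 - 100x^2 + 11x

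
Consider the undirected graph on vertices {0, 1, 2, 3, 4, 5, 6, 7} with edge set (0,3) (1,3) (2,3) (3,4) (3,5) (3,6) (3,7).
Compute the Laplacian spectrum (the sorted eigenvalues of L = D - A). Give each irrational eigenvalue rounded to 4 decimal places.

Each diagonal entry of L is the vertex degree and each off-diagonal entry is -1 where an edge is present, 0 otherwise; in the order [0, 1, 2, 3, 4, 5, 6, 7] the diagonal is [1, 1, 1, 7, 1, 1, 1, 1]. The multiplicity of 0 as a Laplacian eigenvalue equals the number of connected components. The eigenvalues sum to 14, which equals trace(L) = 2|E|. There is one zero in the spectrum, matching the 1 component.

[0, 1, 1, 1, 1, 1, 1, 8]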